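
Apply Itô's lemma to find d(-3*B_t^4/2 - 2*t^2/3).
d(-3*B_t^4/2 - 2*t^2/3) = (-9*B_t^2 - 4*t/3) dt + (-6*B_t^3) dB_t

Itô's formula for f(t, x): d f(t, B_t) = (f_t + (1/2) f_xx) dt + f_x dB_t. Compute partials of f(t, x) = -2*t^2/3 - 3*x^4/2:
  f_t(t,x)  = -4*t/3
  f_x(t,x)  = -6*x^3
  f_xx(t,x) = -18*x^2
Assemble drift = f_t + (1/2) f_xx = -4*t/3 - 9*x^2 and diffusion = f_x = -6*x^3. Substituting x = B_t:
  d(-3*B_t^4/2 - 2*t^2/3) = (-9*B_t^2 - 4*t/3) dt + (-6*B_t^3) dB_t.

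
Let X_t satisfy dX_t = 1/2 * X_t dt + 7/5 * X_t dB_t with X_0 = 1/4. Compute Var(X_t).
Var(X_t) = (exp(49*t/25) - 1)*exp(t)/16

For GBM dX = mu X dt + sigma X dB with X_0 = x_0, apply Itô to Y = log X: dY = (mu - sigma^2/2) dt + sigma dB, so Y_t = log(x_0) + (mu - sigma^2/2) t + sigma B_t and hence X_t = x_0 * exp((mu - sigma^2/2) t + sigma B_t).
With mu = 1/2, sigma = 7/5, x_0 = 1/4, this gives:
  X_t = 1/4 * exp((-12/25) * t + (7/5) * B_t).
Since sigma*B_t ~ Normal(0, sigma^2 t), E[exp(sigma*B_t)] = exp(sigma^2 t / 2); so E[X_t] = x_0 * exp((mu - sigma^2/2) t) * exp(sigma^2 t / 2) = x_0 * exp(mu t) = exp(t/2)/4.
Var(X_t) = E[X_t^2] - (E[X_t])^2 = x_0^2 * exp(2 mu t) * (exp(sigma^2 t) - 1) = (exp(49*t/25) - 1)*exp(t)/16.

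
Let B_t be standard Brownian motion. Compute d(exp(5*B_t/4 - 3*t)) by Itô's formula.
d(exp(5*B_t/4 - 3*t)) = (-71*exp(5*B_t/4 - 3*t)/32) dt + (5*exp(5*B_t/4 - 3*t)/4) dB_t

Itô's formula for f(t, x): d f(t, B_t) = (f_t + (1/2) f_xx) dt + f_x dB_t. Compute partials of f(t, x) = exp(-3*t + 5*x/4):
  f_t(t,x)  = -3*exp(-3*t + 5*x/4)
  f_x(t,x)  = 5*exp(-3*t + 5*x/4)/4
  f_xx(t,x) = 25*exp(-3*t + 5*x/4)/16
Assemble drift = f_t + (1/2) f_xx = -71*exp(-3*t + 5*x/4)/32 and diffusion = f_x = 5*exp(-3*t + 5*x/4)/4. Substituting x = B_t:
  d(exp(5*B_t/4 - 3*t)) = (-71*exp(5*B_t/4 - 3*t)/32) dt + (5*exp(5*B_t/4 - 3*t)/4) dB_t.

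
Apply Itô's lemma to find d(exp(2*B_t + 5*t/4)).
d(exp(2*B_t + 5*t/4)) = (13*exp(2*B_t + 5*t/4)/4) dt + (2*exp(2*B_t + 5*t/4)) dB_t

Itô's formula for f(t, x): d f(t, B_t) = (f_t + (1/2) f_xx) dt + f_x dB_t. Compute partials of f(t, x) = exp(5*t/4 + 2*x):
  f_t(t,x)  = 5*exp(5*t/4 + 2*x)/4
  f_x(t,x)  = 2*exp(5*t/4 + 2*x)
  f_xx(t,x) = 4*exp(5*t/4 + 2*x)
Assemble drift = f_t + (1/2) f_xx = 13*exp(5*t/4 + 2*x)/4 and diffusion = f_x = 2*exp(5*t/4 + 2*x). Substituting x = B_t:
  d(exp(2*B_t + 5*t/4)) = (13*exp(2*B_t + 5*t/4)/4) dt + (2*exp(2*B_t + 5*t/4)) dB_t.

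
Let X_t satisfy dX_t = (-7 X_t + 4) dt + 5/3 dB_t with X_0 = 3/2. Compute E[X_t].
E[X_t] = 4/7 + 13*exp(-7*t)/14

Taking expectations and using E[dB_t] = 0, the mean m(t) = E[X_t] satisfies the ODE m'(t) = a m(t) + b with m(0) = x_0. With a = -7, b = 4, x_0 = 3/2, the solution is
  m(t) = x_0 * exp(a t) + (b/a) * (exp(a t) - 1)
       = (3/2) * exp((-7) t) + (4/(-7)) * (exp((-7) t) - 1)
       = 4/7 + 13*exp(-7*t)/14.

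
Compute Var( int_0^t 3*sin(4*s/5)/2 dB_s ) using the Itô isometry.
Var = 9*t/8 - 45*sin(4*t/5)*cos(4*t/5)/32

The Itô integral of a deterministic integrand f(s) has mean 0 because each increment f(s) * (B_{s+ds} - B_s) has mean 0. By the Itô isometry:
  Var( int_0^t f(s) dB_s ) = E[ (int_0^t f(s) dB_s)^2 ] = int_0^t f(s)^2 ds.
Here f(s) = 3*sin(4*s/5)/2, so f(s)^2 = 9*sin(4*s/5)^2/4. Integrate:
  int_0^t (9*sin(4*s/5)^2/4) ds = 9*t/8 - 45*sin(4*t/5)*cos(4*t/5)/32.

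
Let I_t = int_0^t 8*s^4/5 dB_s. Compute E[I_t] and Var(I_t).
E[I_t] = 0; Var(I_t) = 64*t^9/225

The Itô integral of a deterministic integrand f(s) has mean 0 because each increment f(s) * (B_{s+ds} - B_s) has mean 0. By the Itô isometry:
  Var( int_0^t f(s) dB_s ) = E[ (int_0^t f(s) dB_s)^2 ] = int_0^t f(s)^2 ds.
Here f(s) = 8*s^4/5, so f(s)^2 = 64*s^8/25. Integrate:
  int_0^t (64*s^8/25) ds = 64*t^9/225.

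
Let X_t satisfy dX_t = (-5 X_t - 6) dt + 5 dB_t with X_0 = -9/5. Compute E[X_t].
E[X_t] = -6/5 - 3*exp(-5*t)/5

Taking expectations and using E[dB_t] = 0, the mean m(t) = E[X_t] satisfies the ODE m'(t) = a m(t) + b with m(0) = x_0. With a = -5, b = -6, x_0 = -9/5, the solution is
  m(t) = x_0 * exp(a t) + (b/a) * (exp(a t) - 1)
       = (-9/5) * exp((-5) t) + ((-6)/(-5)) * (exp((-5) t) - 1)
       = -6/5 - 3*exp(-5*t)/5.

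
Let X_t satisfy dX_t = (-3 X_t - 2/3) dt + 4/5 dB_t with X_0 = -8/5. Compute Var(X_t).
Var(X_t) = 8/75 - 8*exp(-6*t)/75

The variance V(t) = Var(X_t) satisfies V'(t) = 2 a V(t) + c^2 with V(0) = 0 (drift coefficient is linear in X, diffusion is constant). With a = -3, c = 4/5, the solution is
  V(t) = (c^2 / (2 a)) * (exp(2 a t) - 1)
       = ((4/5)^2 / (2*(-3))) * (exp((-6) t) - 1)
       = 8/75 - 8*exp(-6*t)/75.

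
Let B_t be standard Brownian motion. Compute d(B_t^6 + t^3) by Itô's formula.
d(B_t^6 + t^3) = (15*B_t^4 + 3*t^2) dt + (6*B_t^5) dB_t

Itô's formula for f(t, x): d f(t, B_t) = (f_t + (1/2) f_xx) dt + f_x dB_t. Compute partials of f(t, x) = t^3 + x^6:
  f_t(t,x)  = 3*t^2
  f_x(t,x)  = 6*x^5
  f_xx(t,x) = 30*x^4
Assemble drift = f_t + (1/2) f_xx = 3*t^2 + 15*x^4 and diffusion = f_x = 6*x^5. Substituting x = B_t:
  d(B_t^6 + t^3) = (15*B_t^4 + 3*t^2) dt + (6*B_t^5) dB_t.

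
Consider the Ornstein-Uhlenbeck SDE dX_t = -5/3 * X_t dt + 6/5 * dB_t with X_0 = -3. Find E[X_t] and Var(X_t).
E[X_t] = -3*exp(-5*t/3); Var(X_t) = 54/125 - 54*exp(-10*t/3)/125

The OU SDE dX = -theta X dt + sigma dB admits the integrating factor exp(theta t): d(exp(theta t) X_t) = sigma exp(theta t) dB_t. Integrating from 0 to t:
  X_t = x_0 * exp(-theta t) + sigma * int_0^t exp(-theta (t-s)) dB_s.
The Itô integral has mean 0 and (by the Itô isometry) variance sigma^2 * int_0^t exp(-2 theta (t - s)) ds = sigma^2 * (1 - exp(-2 theta t)) / (2 theta).
With theta = 5/3, sigma = 6/5, x_0 = -3:
  E[X_t] = -3 * exp(-5/3 t) = -3*exp(-5*t/3)
  Var(X_t) = (6/5)^2 * (1 - exp(-2*5/3 t)) / (2 * 5/3) = 54/125 - 54*exp(-10*t/3)/125.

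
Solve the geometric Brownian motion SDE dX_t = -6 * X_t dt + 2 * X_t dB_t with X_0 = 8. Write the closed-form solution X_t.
X_t = 8 * exp((-8) * t + (2) * B_t)

For GBM dX = mu X dt + sigma X dB with X_0 = x_0, apply Itô to Y = log X: dY = (mu - sigma^2/2) dt + sigma dB, so Y_t = log(x_0) + (mu - sigma^2/2) t + sigma B_t and hence X_t = x_0 * exp((mu - sigma^2/2) t + sigma B_t).
With mu = -6, sigma = 2, x_0 = 8, this gives:
  X_t = 8 * exp((-8) * t + (2) * B_t).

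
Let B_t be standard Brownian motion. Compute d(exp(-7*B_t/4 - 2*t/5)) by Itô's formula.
d(exp(-7*B_t/4 - 2*t/5)) = (181*exp(-7*B_t/4 - 2*t/5)/160) dt + (-7*exp(-7*B_t/4 - 2*t/5)/4) dB_t

Itô's formula for f(t, x): d f(t, B_t) = (f_t + (1/2) f_xx) dt + f_x dB_t. Compute partials of f(t, x) = exp(-2*t/5 - 7*x/4):
  f_t(t,x)  = -2*exp(-2*t/5 - 7*x/4)/5
  f_x(t,x)  = -7*exp(-2*t/5 - 7*x/4)/4
  f_xx(t,x) = 49*exp(-2*t/5 - 7*x/4)/16
Assemble drift = f_t + (1/2) f_xx = 181*exp(-2*t/5 - 7*x/4)/160 and diffusion = f_x = -7*exp(-2*t/5 - 7*x/4)/4. Substituting x = B_t:
  d(exp(-7*B_t/4 - 2*t/5)) = (181*exp(-7*B_t/4 - 2*t/5)/160) dt + (-7*exp(-7*B_t/4 - 2*t/5)/4) dB_t.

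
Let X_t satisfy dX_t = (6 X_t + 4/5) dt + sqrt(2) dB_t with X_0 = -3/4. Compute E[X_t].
E[X_t] = -37*exp(6*t)/60 - 2/15

Taking expectations and using E[dB_t] = 0, the mean m(t) = E[X_t] satisfies the ODE m'(t) = a m(t) + b with m(0) = x_0. With a = 6, b = 4/5, x_0 = -3/4, the solution is
  m(t) = x_0 * exp(a t) + (b/a) * (exp(a t) - 1)
       = (-3/4) * exp(6 t) + ((4/5)/6) * (exp(6 t) - 1)
       = -37*exp(6*t)/60 - 2/15.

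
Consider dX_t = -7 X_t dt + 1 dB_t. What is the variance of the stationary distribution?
lim Var(X_t) = 1/14

The OU SDE dX = -theta X dt + sigma dB admits the integrating factor exp(theta t): d(exp(theta t) X_t) = sigma exp(theta t) dB_t. Integrating from 0 to t gives X_t = x_0 * exp(-theta t) + sigma * int_0^t exp(-theta (t-s)) dB_s for any initial x_0. The Itô integral has variance (by the Itô isometry) sigma^2 * int_0^t exp(-2 theta (t - s)) ds = sigma^2 * (1 - exp(-2 theta t)) / (2 theta), independent of x_0.
With theta = 7, sigma = 1:
  Var(X_t) = (1)^2 * (1 - exp(-2*7 t)) / (2 * 7) = 1/14 - exp(-14*t)/14.
As t -> infinity, exp(-2*7 t) -> 0, so the stationary variance is sigma^2 / (2 theta) = 1/14.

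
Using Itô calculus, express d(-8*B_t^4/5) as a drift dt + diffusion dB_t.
d(-8*B_t^4/5) = (-48*B_t^2/5) dt + (-32*B_t^3/5) dB_t

Itô's formula for f(B_t) gives d f(B_t) = f'(B_t) dB_t + (1/2) f''(B_t) dt. Compute derivatives of f(x) = -8*x^4/5:
  f'(x)  = -32*x^3/5
  f''(x) = -96*x^2/5
Substitute x = B_t and multiply the f'' term by 1/2:
  drift     = (1/2) * (-96*x^2/5) evaluated at B_t = -48*B_t^2/5
  diffusion = (-32*x^3/5) evaluated at B_t = -32*B_t^3/5
Therefore d(-8*B_t^4/5) = (-48*B_t^2/5) dt + (-32*B_t^3/5) dB_t.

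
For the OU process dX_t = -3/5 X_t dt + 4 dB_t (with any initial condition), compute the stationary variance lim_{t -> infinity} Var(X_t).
lim Var(X_t) = 40/3

The OU SDE dX = -theta X dt + sigma dB admits the integrating factor exp(theta t): d(exp(theta t) X_t) = sigma exp(theta t) dB_t. Integrating from 0 to t gives X_t = x_0 * exp(-theta t) + sigma * int_0^t exp(-theta (t-s)) dB_s for any initial x_0. The Itô integral has variance (by the Itô isometry) sigma^2 * int_0^t exp(-2 theta (t - s)) ds = sigma^2 * (1 - exp(-2 theta t)) / (2 theta), independent of x_0.
With theta = 3/5, sigma = 4:
  Var(X_t) = (4)^2 * (1 - exp(-2*3/5 t)) / (2 * 3/5) = 40/3 - 40*exp(-6*t/5)/3.
As t -> infinity, exp(-2*3/5 t) -> 0, so the stationary variance is sigma^2 / (2 theta) = 40/3.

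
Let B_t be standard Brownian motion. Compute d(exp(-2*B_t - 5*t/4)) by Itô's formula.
d(exp(-2*B_t - 5*t/4)) = (3*exp(-2*B_t - 5*t/4)/4) dt + (-2*exp(-2*B_t - 5*t/4)) dB_t

Itô's formula for f(t, x): d f(t, B_t) = (f_t + (1/2) f_xx) dt + f_x dB_t. Compute partials of f(t, x) = exp(-5*t/4 - 2*x):
  f_t(t,x)  = -5*exp(-5*t/4 - 2*x)/4
  f_x(t,x)  = -2*exp(-5*t/4 - 2*x)
  f_xx(t,x) = 4*exp(-5*t/4 - 2*x)
Assemble drift = f_t + (1/2) f_xx = 3*exp(-5*t/4 - 2*x)/4 and diffusion = f_x = -2*exp(-5*t/4 - 2*x). Substituting x = B_t:
  d(exp(-2*B_t - 5*t/4)) = (3*exp(-2*B_t - 5*t/4)/4) dt + (-2*exp(-2*B_t - 5*t/4)) dB_t.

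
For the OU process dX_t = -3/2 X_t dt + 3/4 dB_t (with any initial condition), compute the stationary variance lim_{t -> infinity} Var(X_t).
lim Var(X_t) = 3/16

The OU SDE dX = -theta X dt + sigma dB admits the integrating factor exp(theta t): d(exp(theta t) X_t) = sigma exp(theta t) dB_t. Integrating from 0 to t gives X_t = x_0 * exp(-theta t) + sigma * int_0^t exp(-theta (t-s)) dB_s for any initial x_0. The Itô integral has variance (by the Itô isometry) sigma^2 * int_0^t exp(-2 theta (t - s)) ds = sigma^2 * (1 - exp(-2 theta t)) / (2 theta), independent of x_0.
With theta = 3/2, sigma = 3/4:
  Var(X_t) = (3/4)^2 * (1 - exp(-2*3/2 t)) / (2 * 3/2) = 3/16 - 3*exp(-3*t)/16.
As t -> infinity, exp(-2*3/2 t) -> 0, so the stationary variance is sigma^2 / (2 theta) = 3/16.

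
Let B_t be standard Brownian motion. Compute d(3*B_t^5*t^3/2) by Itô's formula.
d(3*B_t^5*t^3/2) = (B_t^3*t^2*(9*B_t^2/2 + 15*t)) dt + (15*B_t^4*t^3/2) dB_t

Itô's formula for f(t, x): d f(t, B_t) = (f_t + (1/2) f_xx) dt + f_x dB_t. Compute partials of f(t, x) = 3*t^3*x^5/2:
  f_t(t,x)  = 9*t^2*x^5/2
  f_x(t,x)  = 15*t^3*x^4/2
  f_xx(t,x) = 30*t^3*x^3
Assemble drift = f_t + (1/2) f_xx = t^2*x^3*(15*t + 9*x^2/2) and diffusion = f_x = 15*t^3*x^4/2. Substituting x = B_t:
  d(3*B_t^5*t^3/2) = (B_t^3*t^2*(9*B_t^2/2 + 15*t)) dt + (15*B_t^4*t^3/2) dB_t.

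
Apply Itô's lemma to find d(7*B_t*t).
d(7*B_t*t) = (7*B_t) dt + (7*t) dB_t

Itô's formula for f(t, x): d f(t, B_t) = (f_t + (1/2) f_xx) dt + f_x dB_t. Compute partials of f(t, x) = 7*t*x:
  f_t(t,x)  = 7*x
  f_x(t,x)  = 7*t
  f_xx(t,x) = 0
Assemble drift = f_t + (1/2) f_xx = 7*x and diffusion = f_x = 7*t. Substituting x = B_t:
  d(7*B_t*t) = (7*B_t) dt + (7*t) dB_t.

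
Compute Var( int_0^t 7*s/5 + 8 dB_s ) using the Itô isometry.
Var = t*(49*t^2 + 840*t + 4800)/75

The Itô integral of a deterministic integrand f(s) has mean 0 because each increment f(s) * (B_{s+ds} - B_s) has mean 0. By the Itô isometry:
  Var( int_0^t f(s) dB_s ) = E[ (int_0^t f(s) dB_s)^2 ] = int_0^t f(s)^2 ds.
Here f(s) = 7*s/5 + 8, so f(s)^2 = (7*s + 40)^2/25. Integrate:
  int_0^t ((7*s + 40)^2/25) ds = t*(49*t^2 + 840*t + 4800)/75.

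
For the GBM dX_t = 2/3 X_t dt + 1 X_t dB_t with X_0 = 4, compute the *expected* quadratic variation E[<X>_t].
E[<X>_t] = 48*exp(7*t/3)/7 - 48/7

<X>_t = int_0^t (1 * X_s)^2 ds. Taking expectation inside the integral: E[<X>_t] = 1^2 * int_0^t E[X_s^2] ds. For GBM, E[X_s^2] = x_0^2 * exp((2 mu + sigma^2) s). Integrating:
  E[<X>_t] = 1^2 * 4^2 * (exp((2*(2/3) + 1^2) t) - 1) / (2*(2/3) + 1^2)
           = 1^2 * 4^2 * (exp((7/3) t) - 1) / (7/3) = 48*exp(7*t/3)/7 - 48/7.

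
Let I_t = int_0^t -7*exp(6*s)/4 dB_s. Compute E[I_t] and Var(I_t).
E[I_t] = 0; Var(I_t) = 49*exp(12*t)/192 - 49/192

The Itô integral of a deterministic integrand f(s) has mean 0 because each increment f(s) * (B_{s+ds} - B_s) has mean 0. By the Itô isometry:
  Var( int_0^t f(s) dB_s ) = E[ (int_0^t f(s) dB_s)^2 ] = int_0^t f(s)^2 ds.
Here f(s) = -7*exp(6*s)/4, so f(s)^2 = 49*exp(12*s)/16. Integrate:
  int_0^t (49*exp(12*s)/16) ds = 49*exp(12*t)/192 - 49/192.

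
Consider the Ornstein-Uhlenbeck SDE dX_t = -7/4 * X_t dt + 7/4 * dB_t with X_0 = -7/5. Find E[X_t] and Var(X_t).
E[X_t] = -7*exp(-7*t/4)/5; Var(X_t) = 7/8 - 7*exp(-7*t/2)/8

The OU SDE dX = -theta X dt + sigma dB admits the integrating factor exp(theta t): d(exp(theta t) X_t) = sigma exp(theta t) dB_t. Integrating from 0 to t:
  X_t = x_0 * exp(-theta t) + sigma * int_0^t exp(-theta (t-s)) dB_s.
The Itô integral has mean 0 and (by the Itô isometry) variance sigma^2 * int_0^t exp(-2 theta (t - s)) ds = sigma^2 * (1 - exp(-2 theta t)) / (2 theta).
With theta = 7/4, sigma = 7/4, x_0 = -7/5:
  E[X_t] = -7/5 * exp(-7/4 t) = -7*exp(-7*t/4)/5
  Var(X_t) = (7/4)^2 * (1 - exp(-2*7/4 t)) / (2 * 7/4) = 7/8 - 7*exp(-7*t/2)/8.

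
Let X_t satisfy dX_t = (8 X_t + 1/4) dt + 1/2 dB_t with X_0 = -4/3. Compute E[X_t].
E[X_t] = -125*exp(8*t)/96 - 1/32

Taking expectations and using E[dB_t] = 0, the mean m(t) = E[X_t] satisfies the ODE m'(t) = a m(t) + b with m(0) = x_0. With a = 8, b = 1/4, x_0 = -4/3, the solution is
  m(t) = x_0 * exp(a t) + (b/a) * (exp(a t) - 1)
       = (-4/3) * exp(8 t) + ((1/4)/8) * (exp(8 t) - 1)
       = -125*exp(8*t)/96 - 1/32.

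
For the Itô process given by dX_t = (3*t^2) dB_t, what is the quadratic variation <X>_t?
<X>_t = 9*t^5/5

For an Itô process dX_t = a(t) dt + b(t) dB_t, the quadratic variation is <X>_t = int_0^t b(s)^2 ds (the drift term does not contribute). Here b(s) = 3*s^2, so
  b(s)^2 = 9*s^4.
Integrating from 0 to t:
  <X>_t = int_0^t (9*s^4) ds = 9*t^5/5.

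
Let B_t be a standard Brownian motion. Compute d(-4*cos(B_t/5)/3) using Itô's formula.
d(-4*cos(B_t/5)/3) = (2*cos(B_t/5)/75) dt + (4*sin(B_t/5)/15) dB_t

Itô's formula for f(B_t) gives d f(B_t) = f'(B_t) dB_t + (1/2) f''(B_t) dt. Compute derivatives of f(x) = -4*cos(x/5)/3:
  f'(x)  = 4*sin(x/5)/15
  f''(x) = 4*cos(x/5)/75
Substitute x = B_t and multiply the f'' term by 1/2:
  drift     = (1/2) * (4*cos(x/5)/75) evaluated at B_t = 2*cos(B_t/5)/75
  diffusion = (4*sin(x/5)/15) evaluated at B_t = 4*sin(B_t/5)/15
Therefore d(-4*cos(B_t/5)/3) = (2*cos(B_t/5)/75) dt + (4*sin(B_t/5)/15) dB_t.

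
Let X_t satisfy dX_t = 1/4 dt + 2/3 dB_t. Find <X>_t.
<X>_t = 4*t/9

For an Itô process dX_t = a(t) dt + b(t) dB_t, the quadratic variation is <X>_t = int_0^t b(s)^2 ds (the drift term does not contribute). Here b(s) = 2/3, so
  b(s)^2 = 4/9.
Integrating from 0 to t:
  <X>_t = int_0^t (4/9) ds = 4*t/9.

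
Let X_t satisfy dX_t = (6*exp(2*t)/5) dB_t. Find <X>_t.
<X>_t = 9*exp(4*t)/25 - 9/25

For an Itô process dX_t = a(t) dt + b(t) dB_t, the quadratic variation is <X>_t = int_0^t b(s)^2 ds (the drift term does not contribute). Here b(s) = 6*exp(2*s)/5, so
  b(s)^2 = 36*exp(4*s)/25.
Integrating from 0 to t:
  <X>_t = int_0^t (36*exp(4*s)/25) ds = 9*exp(4*t)/25 - 9/25.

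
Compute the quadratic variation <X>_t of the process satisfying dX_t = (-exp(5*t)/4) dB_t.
<X>_t = exp(10*t)/160 - 1/160

For an Itô process dX_t = a(t) dt + b(t) dB_t, the quadratic variation is <X>_t = int_0^t b(s)^2 ds (the drift term does not contribute). Here b(s) = -exp(5*s)/4, so
  b(s)^2 = exp(10*s)/16.
Integrating from 0 to t:
  <X>_t = int_0^t (exp(10*s)/16) ds = exp(10*t)/160 - 1/160.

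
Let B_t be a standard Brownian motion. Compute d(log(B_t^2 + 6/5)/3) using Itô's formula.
d(log(B_t^2 + 6/5)/3) = (5*(6 - 5*B_t^2)/(3*(5*B_t^2 + 6)^2)) dt + (10*B_t/(3*(5*B_t^2 + 6))) dB_t

Itô's formula for f(B_t) gives d f(B_t) = f'(B_t) dB_t + (1/2) f''(B_t) dt. Compute derivatives of f(x) = log(x^2 + 6/5)/3:
  f'(x)  = 10*x/(3*(5*x^2 + 6))
  f''(x) = 10*(6 - 5*x^2)/(3*(5*x^2 + 6)^2)
Substitute x = B_t and multiply the f'' term by 1/2:
  drift     = (1/2) * (10*(6 - 5*x^2)/(3*(5*x^2 + 6)^2)) evaluated at B_t = 5*(6 - 5*B_t^2)/(3*(5*B_t^2 + 6)^2)
  diffusion = (10*x/(3*(5*x^2 + 6))) evaluated at B_t = 10*B_t/(3*(5*B_t^2 + 6))
Therefore d(log(B_t^2 + 6/5)/3) = (5*(6 - 5*B_t^2)/(3*(5*B_t^2 + 6)^2)) dt + (10*B_t/(3*(5*B_t^2 + 6))) dB_t.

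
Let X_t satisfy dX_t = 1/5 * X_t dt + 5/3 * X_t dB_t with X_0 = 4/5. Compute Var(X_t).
Var(X_t) = 16*(exp(25*t/9) - 1)*exp(2*t/5)/25

For GBM dX = mu X dt + sigma X dB with X_0 = x_0, apply Itô to Y = log X: dY = (mu - sigma^2/2) dt + sigma dB, so Y_t = log(x_0) + (mu - sigma^2/2) t + sigma B_t and hence X_t = x_0 * exp((mu - sigma^2/2) t + sigma B_t).
With mu = 1/5, sigma = 5/3, x_0 = 4/5, this gives:
  X_t = 4/5 * exp((-107/90) * t + (5/3) * B_t).
Since sigma*B_t ~ Normal(0, sigma^2 t), E[exp(sigma*B_t)] = exp(sigma^2 t / 2); so E[X_t] = x_0 * exp((mu - sigma^2/2) t) * exp(sigma^2 t / 2) = x_0 * exp(mu t) = 4*exp(t/5)/5.
Var(X_t) = E[X_t^2] - (E[X_t])^2 = x_0^2 * exp(2 mu t) * (exp(sigma^2 t) - 1) = 16*(exp(25*t/9) - 1)*exp(2*t/5)/25.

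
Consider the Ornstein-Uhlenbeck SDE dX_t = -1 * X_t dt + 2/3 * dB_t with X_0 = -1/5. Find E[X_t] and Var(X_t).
E[X_t] = -exp(-t)/5; Var(X_t) = 2/9 - 2*exp(-2*t)/9

The OU SDE dX = -theta X dt + sigma dB admits the integrating factor exp(theta t): d(exp(theta t) X_t) = sigma exp(theta t) dB_t. Integrating from 0 to t:
  X_t = x_0 * exp(-theta t) + sigma * int_0^t exp(-theta (t-s)) dB_s.
The Itô integral has mean 0 and (by the Itô isometry) variance sigma^2 * int_0^t exp(-2 theta (t - s)) ds = sigma^2 * (1 - exp(-2 theta t)) / (2 theta).
With theta = 1, sigma = 2/3, x_0 = -1/5:
  E[X_t] = -1/5 * exp(-1 t) = -exp(-t)/5
  Var(X_t) = (2/3)^2 * (1 - exp(-2*1 t)) / (2 * 1) = 2/9 - 2*exp(-2*t)/9.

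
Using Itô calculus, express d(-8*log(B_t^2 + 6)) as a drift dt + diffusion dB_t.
d(-8*log(B_t^2 + 6)) = (8*(B_t^2 - 6)/(B_t^2 + 6)^2) dt + (-16*B_t/(B_t^2 + 6)) dB_t

Itô's formula for f(B_t) gives d f(B_t) = f'(B_t) dB_t + (1/2) f''(B_t) dt. Compute derivatives of f(x) = -8*log(x^2 + 6):
  f'(x)  = -16*x/(x^2 + 6)
  f''(x) = 16*(x^2 - 6)/(x^2 + 6)^2
Substitute x = B_t and multiply the f'' term by 1/2:
  drift     = (1/2) * (16*(x^2 - 6)/(x^2 + 6)^2) evaluated at B_t = 8*(B_t^2 - 6)/(B_t^2 + 6)^2
  diffusion = (-16*x/(x^2 + 6)) evaluated at B_t = -16*B_t/(B_t^2 + 6)
Therefore d(-8*log(B_t^2 + 6)) = (8*(B_t^2 - 6)/(B_t^2 + 6)^2) dt + (-16*B_t/(B_t^2 + 6)) dB_t.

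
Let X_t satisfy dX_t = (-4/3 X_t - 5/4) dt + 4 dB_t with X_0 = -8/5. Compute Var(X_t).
Var(X_t) = 6 - 6*exp(-8*t/3)

The variance V(t) = Var(X_t) satisfies V'(t) = 2 a V(t) + c^2 with V(0) = 0 (drift coefficient is linear in X, diffusion is constant). With a = -4/3, c = 4, the solution is
  V(t) = (c^2 / (2 a)) * (exp(2 a t) - 1)
       = (4^2 / (2*(-4/3))) * (exp((-8/3) t) - 1)
       = 6 - 6*exp(-8*t/3).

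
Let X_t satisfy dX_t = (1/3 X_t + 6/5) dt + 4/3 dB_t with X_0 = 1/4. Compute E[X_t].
E[X_t] = 77*exp(t/3)/20 - 18/5

Taking expectations and using E[dB_t] = 0, the mean m(t) = E[X_t] satisfies the ODE m'(t) = a m(t) + b with m(0) = x_0. With a = 1/3, b = 6/5, x_0 = 1/4, the solution is
  m(t) = x_0 * exp(a t) + (b/a) * (exp(a t) - 1)
       = (1/4) * exp((1/3) t) + ((6/5)/(1/3)) * (exp((1/3) t) - 1)
       = 77*exp(t/3)/20 - 18/5.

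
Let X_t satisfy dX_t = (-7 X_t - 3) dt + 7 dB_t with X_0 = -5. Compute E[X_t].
E[X_t] = -3/7 - 32*exp(-7*t)/7

Taking expectations and using E[dB_t] = 0, the mean m(t) = E[X_t] satisfies the ODE m'(t) = a m(t) + b with m(0) = x_0. With a = -7, b = -3, x_0 = -5, the solution is
  m(t) = x_0 * exp(a t) + (b/a) * (exp(a t) - 1)
       = (-5) * exp((-7) t) + ((-3)/(-7)) * (exp((-7) t) - 1)
       = -3/7 - 32*exp(-7*t)/7.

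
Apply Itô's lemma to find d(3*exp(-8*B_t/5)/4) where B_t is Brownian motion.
d(3*exp(-8*B_t/5)/4) = (24*exp(-8*B_t/5)/25) dt + (-6*exp(-8*B_t/5)/5) dB_t

Itô's formula for f(B_t) gives d f(B_t) = f'(B_t) dB_t + (1/2) f''(B_t) dt. Compute derivatives of f(x) = 3*exp(-8*x/5)/4:
  f'(x)  = -6*exp(-8*x/5)/5
  f''(x) = 48*exp(-8*x/5)/25
Substitute x = B_t and multiply the f'' term by 1/2:
  drift     = (1/2) * (48*exp(-8*x/5)/25) evaluated at B_t = 24*exp(-8*B_t/5)/25
  diffusion = (-6*exp(-8*x/5)/5) evaluated at B_t = -6*exp(-8*B_t/5)/5
Therefore d(3*exp(-8*B_t/5)/4) = (24*exp(-8*B_t/5)/25) dt + (-6*exp(-8*B_t/5)/5) dB_t.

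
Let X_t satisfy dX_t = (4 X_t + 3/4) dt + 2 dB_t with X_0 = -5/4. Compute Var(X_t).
Var(X_t) = exp(8*t)/2 - 1/2

The variance V(t) = Var(X_t) satisfies V'(t) = 2 a V(t) + c^2 with V(0) = 0 (drift coefficient is linear in X, diffusion is constant). With a = 4, c = 2, the solution is
  V(t) = (c^2 / (2 a)) * (exp(2 a t) - 1)
       = (2^2 / (2*4)) * (exp(8 t) - 1)
       = exp(8*t)/2 - 1/2.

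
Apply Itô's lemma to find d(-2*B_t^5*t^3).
d(-2*B_t^5*t^3) = (B_t^3*t^2*(-6*B_t^2 - 20*t)) dt + (-10*B_t^4*t^3) dB_t

Itô's formula for f(t, x): d f(t, B_t) = (f_t + (1/2) f_xx) dt + f_x dB_t. Compute partials of f(t, x) = -2*t^3*x^5:
  f_t(t,x)  = -6*t^2*x^5
  f_x(t,x)  = -10*t^3*x^4
  f_xx(t,x) = -40*t^3*x^3
Assemble drift = f_t + (1/2) f_xx = t^2*x^3*(-20*t - 6*x^2) and diffusion = f_x = -10*t^3*x^4. Substituting x = B_t:
  d(-2*B_t^5*t^3) = (B_t^3*t^2*(-6*B_t^2 - 20*t)) dt + (-10*B_t^4*t^3) dB_t.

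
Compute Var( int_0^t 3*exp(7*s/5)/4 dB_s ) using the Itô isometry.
Var = 45*exp(14*t/5)/224 - 45/224

The Itô integral of a deterministic integrand f(s) has mean 0 because each increment f(s) * (B_{s+ds} - B_s) has mean 0. By the Itô isometry:
  Var( int_0^t f(s) dB_s ) = E[ (int_0^t f(s) dB_s)^2 ] = int_0^t f(s)^2 ds.
Here f(s) = 3*exp(7*s/5)/4, so f(s)^2 = 9*exp(14*s/5)/16. Integrate:
  int_0^t (9*exp(14*s/5)/16) ds = 45*exp(14*t/5)/224 - 45/224.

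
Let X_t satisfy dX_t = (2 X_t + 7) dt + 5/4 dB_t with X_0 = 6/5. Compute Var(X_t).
Var(X_t) = 25*exp(4*t)/64 - 25/64

The variance V(t) = Var(X_t) satisfies V'(t) = 2 a V(t) + c^2 with V(0) = 0 (drift coefficient is linear in X, diffusion is constant). With a = 2, c = 5/4, the solution is
  V(t) = (c^2 / (2 a)) * (exp(2 a t) - 1)
       = ((5/4)^2 / (2*2)) * (exp(4 t) - 1)
       = 25*exp(4*t)/64 - 25/64.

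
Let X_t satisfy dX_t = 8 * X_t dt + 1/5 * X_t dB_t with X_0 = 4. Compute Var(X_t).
Var(X_t) = 16*(exp(t/25) - 1)*exp(16*t)

For GBM dX = mu X dt + sigma X dB with X_0 = x_0, apply Itô to Y = log X: dY = (mu - sigma^2/2) dt + sigma dB, so Y_t = log(x_0) + (mu - sigma^2/2) t + sigma B_t and hence X_t = x_0 * exp((mu - sigma^2/2) t + sigma B_t).
With mu = 8, sigma = 1/5, x_0 = 4, this gives:
  X_t = 4 * exp((399/50) * t + (1/5) * B_t).
Since sigma*B_t ~ Normal(0, sigma^2 t), E[exp(sigma*B_t)] = exp(sigma^2 t / 2); so E[X_t] = x_0 * exp((mu - sigma^2/2) t) * exp(sigma^2 t / 2) = x_0 * exp(mu t) = 4*exp(8*t).
Var(X_t) = E[X_t^2] - (E[X_t])^2 = x_0^2 * exp(2 mu t) * (exp(sigma^2 t) - 1) = 16*(exp(t/25) - 1)*exp(16*t).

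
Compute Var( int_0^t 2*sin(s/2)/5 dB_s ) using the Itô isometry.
Var = 2*t/25 - 2*sin(t)/25

The Itô integral of a deterministic integrand f(s) has mean 0 because each increment f(s) * (B_{s+ds} - B_s) has mean 0. By the Itô isometry:
  Var( int_0^t f(s) dB_s ) = E[ (int_0^t f(s) dB_s)^2 ] = int_0^t f(s)^2 ds.
Here f(s) = 2*sin(s/2)/5, so f(s)^2 = 4*sin(s/2)^2/25. Integrate:
  int_0^t (4*sin(s/2)^2/25) ds = 2*t/25 - 2*sin(t)/25.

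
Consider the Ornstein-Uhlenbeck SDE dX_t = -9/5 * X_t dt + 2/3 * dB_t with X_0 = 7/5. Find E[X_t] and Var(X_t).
E[X_t] = 7*exp(-9*t/5)/5; Var(X_t) = 10/81 - 10*exp(-18*t/5)/81

The OU SDE dX = -theta X dt + sigma dB admits the integrating factor exp(theta t): d(exp(theta t) X_t) = sigma exp(theta t) dB_t. Integrating from 0 to t:
  X_t = x_0 * exp(-theta t) + sigma * int_0^t exp(-theta (t-s)) dB_s.
The Itô integral has mean 0 and (by the Itô isometry) variance sigma^2 * int_0^t exp(-2 theta (t - s)) ds = sigma^2 * (1 - exp(-2 theta t)) / (2 theta).
With theta = 9/5, sigma = 2/3, x_0 = 7/5:
  E[X_t] = 7/5 * exp(-9/5 t) = 7*exp(-9*t/5)/5
  Var(X_t) = (2/3)^2 * (1 - exp(-2*9/5 t)) / (2 * 9/5) = 10/81 - 10*exp(-18*t/5)/81.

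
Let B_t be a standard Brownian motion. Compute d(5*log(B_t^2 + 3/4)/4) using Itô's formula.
d(5*log(B_t^2 + 3/4)/4) = (5*(3 - 4*B_t^2)/(4*B_t^2 + 3)^2) dt + (10*B_t/(4*B_t^2 + 3)) dB_t

Itô's formula for f(B_t) gives d f(B_t) = f'(B_t) dB_t + (1/2) f''(B_t) dt. Compute derivatives of f(x) = 5*log(x^2 + 3/4)/4:
  f'(x)  = 10*x/(4*x^2 + 3)
  f''(x) = 10*(3 - 4*x^2)/(4*x^2 + 3)^2
Substitute x = B_t and multiply the f'' term by 1/2:
  drift     = (1/2) * (10*(3 - 4*x^2)/(4*x^2 + 3)^2) evaluated at B_t = 5*(3 - 4*B_t^2)/(4*B_t^2 + 3)^2
  diffusion = (10*x/(4*x^2 + 3)) evaluated at B_t = 10*B_t/(4*B_t^2 + 3)
Therefore d(5*log(B_t^2 + 3/4)/4) = (5*(3 - 4*B_t^2)/(4*B_t^2 + 3)^2) dt + (10*B_t/(4*B_t^2 + 3)) dB_t.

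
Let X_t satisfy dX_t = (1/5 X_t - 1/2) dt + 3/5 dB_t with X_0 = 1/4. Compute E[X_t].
E[X_t] = 5/2 - 9*exp(t/5)/4

Taking expectations and using E[dB_t] = 0, the mean m(t) = E[X_t] satisfies the ODE m'(t) = a m(t) + b with m(0) = x_0. With a = 1/5, b = -1/2, x_0 = 1/4, the solution is
  m(t) = x_0 * exp(a t) + (b/a) * (exp(a t) - 1)
       = (1/4) * exp((1/5) t) + ((-1/2)/(1/5)) * (exp((1/5) t) - 1)
       = 5/2 - 9*exp(t/5)/4.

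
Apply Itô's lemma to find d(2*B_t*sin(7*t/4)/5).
d(2*B_t*sin(7*t/4)/5) = (7*B_t*cos(7*t/4)/10) dt + (2*sin(7*t/4)/5) dB_t

Itô's formula for f(t, x): d f(t, B_t) = (f_t + (1/2) f_xx) dt + f_x dB_t. Compute partials of f(t, x) = 2*x*sin(7*t/4)/5:
  f_t(t,x)  = 7*x*cos(7*t/4)/10
  f_x(t,x)  = 2*sin(7*t/4)/5
  f_xx(t,x) = 0
Assemble drift = f_t + (1/2) f_xx = 7*x*cos(7*t/4)/10 and diffusion = f_x = 2*sin(7*t/4)/5. Substituting x = B_t:
  d(2*B_t*sin(7*t/4)/5) = (7*B_t*cos(7*t/4)/10) dt + (2*sin(7*t/4)/5) dB_t.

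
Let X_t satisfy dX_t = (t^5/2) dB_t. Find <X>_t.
<X>_t = t^11/44

For an Itô process dX_t = a(t) dt + b(t) dB_t, the quadratic variation is <X>_t = int_0^t b(s)^2 ds (the drift term does not contribute). Here b(s) = s^5/2, so
  b(s)^2 = s^10/4.
Integrating from 0 to t:
  <X>_t = int_0^t (s^10/4) ds = t^11/44.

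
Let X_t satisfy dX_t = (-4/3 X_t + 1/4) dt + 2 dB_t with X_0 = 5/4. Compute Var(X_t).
Var(X_t) = 3/2 - 3*exp(-8*t/3)/2

The variance V(t) = Var(X_t) satisfies V'(t) = 2 a V(t) + c^2 with V(0) = 0 (drift coefficient is linear in X, diffusion is constant). With a = -4/3, c = 2, the solution is
  V(t) = (c^2 / (2 a)) * (exp(2 a t) - 1)
       = (2^2 / (2*(-4/3))) * (exp((-8/3) t) - 1)
       = 3/2 - 3*exp(-8*t/3)/2.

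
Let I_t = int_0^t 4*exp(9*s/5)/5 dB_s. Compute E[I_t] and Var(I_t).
E[I_t] = 0; Var(I_t) = 8*exp(18*t/5)/45 - 8/45

The Itô integral of a deterministic integrand f(s) has mean 0 because each increment f(s) * (B_{s+ds} - B_s) has mean 0. By the Itô isometry:
  Var( int_0^t f(s) dB_s ) = E[ (int_0^t f(s) dB_s)^2 ] = int_0^t f(s)^2 ds.
Here f(s) = 4*exp(9*s/5)/5, so f(s)^2 = 16*exp(18*s/5)/25. Integrate:
  int_0^t (16*exp(18*s/5)/25) ds = 8*exp(18*t/5)/45 - 8/45.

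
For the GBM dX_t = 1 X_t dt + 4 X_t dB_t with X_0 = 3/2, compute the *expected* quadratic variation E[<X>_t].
E[<X>_t] = 2*exp(18*t) - 2

<X>_t = int_0^t (4 * X_s)^2 ds. Taking expectation inside the integral: E[<X>_t] = 4^2 * int_0^t E[X_s^2] ds. For GBM, E[X_s^2] = x_0^2 * exp((2 mu + sigma^2) s). Integrating:
  E[<X>_t] = 4^2 * (3/2)^2 * (exp((2*1 + 4^2) t) - 1) / (2*1 + 4^2)
           = 4^2 * (3/2)^2 * (exp(18 t) - 1) / 18 = 2*exp(18*t) - 2.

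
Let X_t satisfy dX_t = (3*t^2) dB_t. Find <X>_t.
<X>_t = 9*t^5/5

For an Itô process dX_t = a(t) dt + b(t) dB_t, the quadratic variation is <X>_t = int_0^t b(s)^2 ds (the drift term does not contribute). Here b(s) = 3*s^2, so
  b(s)^2 = 9*s^4.
Integrating from 0 to t:
  <X>_t = int_0^t (9*s^4) ds = 9*t^5/5.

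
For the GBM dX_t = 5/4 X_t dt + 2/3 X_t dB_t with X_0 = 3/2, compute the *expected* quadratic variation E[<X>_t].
E[<X>_t] = 18*exp(53*t/18)/53 - 18/53

<X>_t = int_0^t ((2/3) * X_s)^2 ds. Taking expectation inside the integral: E[<X>_t] = (2/3)^2 * int_0^t E[X_s^2] ds. For GBM, E[X_s^2] = x_0^2 * exp((2 mu + sigma^2) s). Integrating:
  E[<X>_t] = (2/3)^2 * (3/2)^2 * (exp((2*(5/4) + (2/3)^2) t) - 1) / (2*(5/4) + (2/3)^2)
           = (2/3)^2 * (3/2)^2 * (exp((53/18) t) - 1) / (53/18) = 18*exp(53*t/18)/53 - 18/53.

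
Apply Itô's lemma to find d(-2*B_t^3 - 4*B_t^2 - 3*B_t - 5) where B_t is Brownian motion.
d(-2*B_t^3 - 4*B_t^2 - 3*B_t - 5) = (-6*B_t - 4) dt + (-6*B_t^2 - 8*B_t - 3) dB_t

Itô's formula for f(B_t) gives d f(B_t) = f'(B_t) dB_t + (1/2) f''(B_t) dt. Compute derivatives of f(x) = -2*x^3 - 4*x^2 - 3*x - 5:
  f'(x)  = -6*x^2 - 8*x - 3
  f''(x) = -12*x - 8
Substitute x = B_t and multiply the f'' term by 1/2:
  drift     = (1/2) * (-12*x - 8) evaluated at B_t = -6*B_t - 4
  diffusion = (-6*x^2 - 8*x - 3) evaluated at B_t = -6*B_t^2 - 8*B_t - 3
Therefore d(-2*B_t^3 - 4*B_t^2 - 3*B_t - 5) = (-6*B_t - 4) dt + (-6*B_t^2 - 8*B_t - 3) dB_t.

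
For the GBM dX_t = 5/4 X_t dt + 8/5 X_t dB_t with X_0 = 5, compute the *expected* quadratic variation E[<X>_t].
E[<X>_t] = 3200*exp(253*t/50)/253 - 3200/253

<X>_t = int_0^t ((8/5) * X_s)^2 ds. Taking expectation inside the integral: E[<X>_t] = (8/5)^2 * int_0^t E[X_s^2] ds. For GBM, E[X_s^2] = x_0^2 * exp((2 mu + sigma^2) s). Integrating:
  E[<X>_t] = (8/5)^2 * 5^2 * (exp((2*(5/4) + (8/5)^2) t) - 1) / (2*(5/4) + (8/5)^2)
           = (8/5)^2 * 5^2 * (exp((253/50) t) - 1) / (253/50) = 3200*exp(253*t/50)/253 - 3200/253.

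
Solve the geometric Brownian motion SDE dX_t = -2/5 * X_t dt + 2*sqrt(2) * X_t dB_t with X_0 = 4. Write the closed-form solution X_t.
X_t = 4 * exp((-22/5) * t + (2*sqrt(2)) * B_t)

For GBM dX = mu X dt + sigma X dB with X_0 = x_0, apply Itô to Y = log X: dY = (mu - sigma^2/2) dt + sigma dB, so Y_t = log(x_0) + (mu - sigma^2/2) t + sigma B_t and hence X_t = x_0 * exp((mu - sigma^2/2) t + sigma B_t).
With mu = -2/5, sigma = 2*sqrt(2), x_0 = 4, this gives:
  X_t = 4 * exp((-22/5) * t + (2*sqrt(2)) * B_t).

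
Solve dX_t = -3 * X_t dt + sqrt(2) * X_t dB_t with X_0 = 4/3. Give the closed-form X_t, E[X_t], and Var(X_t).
X_t = 4/3 * exp((-4) t + (sqrt(2)) B_t); E[X_t] = 4*exp(-3*t)/3; Var(X_t) = (16*exp(2*t) - 16)*exp(-6*t)/9

For GBM dX = mu X dt + sigma X dB with X_0 = x_0, apply Itô to Y = log X: dY = (mu - sigma^2/2) dt + sigma dB, so Y_t = log(x_0) + (mu - sigma^2/2) t + sigma B_t and hence X_t = x_0 * exp((mu - sigma^2/2) t + sigma B_t).
With mu = -3, sigma = sqrt(2), x_0 = 4/3, this gives:
  X_t = 4/3 * exp((-4) * t + (sqrt(2)) * B_t).
Since sigma*B_t ~ Normal(0, sigma^2 t), E[exp(sigma*B_t)] = exp(sigma^2 t / 2); so E[X_t] = x_0 * exp((mu - sigma^2/2) t) * exp(sigma^2 t / 2) = x_0 * exp(mu t) = 4*exp(-3*t)/3.
Var(X_t) = E[X_t^2] - (E[X_t])^2 = x_0^2 * exp(2 mu t) * (exp(sigma^2 t) - 1) = (16*exp(2*t) - 16)*exp(-6*t)/9.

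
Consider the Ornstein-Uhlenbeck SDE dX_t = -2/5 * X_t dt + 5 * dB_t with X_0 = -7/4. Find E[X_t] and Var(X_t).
E[X_t] = -7*exp(-2*t/5)/4; Var(X_t) = 125/4 - 125*exp(-4*t/5)/4

The OU SDE dX = -theta X dt + sigma dB admits the integrating factor exp(theta t): d(exp(theta t) X_t) = sigma exp(theta t) dB_t. Integrating from 0 to t:
  X_t = x_0 * exp(-theta t) + sigma * int_0^t exp(-theta (t-s)) dB_s.
The Itô integral has mean 0 and (by the Itô isometry) variance sigma^2 * int_0^t exp(-2 theta (t - s)) ds = sigma^2 * (1 - exp(-2 theta t)) / (2 theta).
With theta = 2/5, sigma = 5, x_0 = -7/4:
  E[X_t] = -7/4 * exp(-2/5 t) = -7*exp(-2*t/5)/4
  Var(X_t) = (5)^2 * (1 - exp(-2*2/5 t)) / (2 * 2/5) = 125/4 - 125*exp(-4*t/5)/4.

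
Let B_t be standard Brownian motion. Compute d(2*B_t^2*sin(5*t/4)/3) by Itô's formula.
d(2*B_t^2*sin(5*t/4)/3) = (5*B_t^2*cos(5*t/4)/6 + 2*sin(5*t/4)/3) dt + (4*B_t*sin(5*t/4)/3) dB_t

Itô's formula for f(t, x): d f(t, B_t) = (f_t + (1/2) f_xx) dt + f_x dB_t. Compute partials of f(t, x) = 2*x^2*sin(5*t/4)/3:
  f_t(t,x)  = 5*x^2*cos(5*t/4)/6
  f_x(t,x)  = 4*x*sin(5*t/4)/3
  f_xx(t,x) = 4*sin(5*t/4)/3
Assemble drift = f_t + (1/2) f_xx = 5*x^2*cos(5*t/4)/6 + 2*sin(5*t/4)/3 and diffusion = f_x = 4*x*sin(5*t/4)/3. Substituting x = B_t:
  d(2*B_t^2*sin(5*t/4)/3) = (5*B_t^2*cos(5*t/4)/6 + 2*sin(5*t/4)/3) dt + (4*B_t*sin(5*t/4)/3) dB_t.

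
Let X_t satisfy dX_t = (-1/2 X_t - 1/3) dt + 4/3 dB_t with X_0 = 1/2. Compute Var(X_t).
Var(X_t) = 16/9 - 16*exp(-t)/9

The variance V(t) = Var(X_t) satisfies V'(t) = 2 a V(t) + c^2 with V(0) = 0 (drift coefficient is linear in X, diffusion is constant). With a = -1/2, c = 4/3, the solution is
  V(t) = (c^2 / (2 a)) * (exp(2 a t) - 1)
       = ((4/3)^2 / (2*(-1/2))) * (exp((-1) t) - 1)
       = 16/9 - 16*exp(-t)/9.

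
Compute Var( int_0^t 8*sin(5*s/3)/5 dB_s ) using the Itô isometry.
Var = 32*t/25 - 48*sin(10*t/3)/125

The Itô integral of a deterministic integrand f(s) has mean 0 because each increment f(s) * (B_{s+ds} - B_s) has mean 0. By the Itô isometry:
  Var( int_0^t f(s) dB_s ) = E[ (int_0^t f(s) dB_s)^2 ] = int_0^t f(s)^2 ds.
Here f(s) = 8*sin(5*s/3)/5, so f(s)^2 = 64*sin(5*s/3)^2/25. Integrate:
  int_0^t (64*sin(5*s/3)^2/25) ds = 32*t/25 - 48*sin(10*t/3)/125.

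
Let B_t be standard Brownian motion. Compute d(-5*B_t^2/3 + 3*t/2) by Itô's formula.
d(-5*B_t^2/3 + 3*t/2) = (-1/6) dt + (-10*B_t/3) dB_t

Itô's formula for f(t, x): d f(t, B_t) = (f_t + (1/2) f_xx) dt + f_x dB_t. Compute partials of f(t, x) = 3*t/2 - 5*x^2/3:
  f_t(t,x)  = 3/2
  f_x(t,x)  = -10*x/3
  f_xx(t,x) = -10/3
Assemble drift = f_t + (1/2) f_xx = -1/6 and diffusion = f_x = -10*x/3. Substituting x = B_t:
  d(-5*B_t^2/3 + 3*t/2) = (-1/6) dt + (-10*B_t/3) dB_t.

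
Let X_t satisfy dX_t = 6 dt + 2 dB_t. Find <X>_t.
<X>_t = 4*t

For an Itô process dX_t = a(t) dt + b(t) dB_t, the quadratic variation is <X>_t = int_0^t b(s)^2 ds (the drift term does not contribute). Here b(s) = 2, so
  b(s)^2 = 4.
Integrating from 0 to t:
  <X>_t = int_0^t (4) ds = 4*t.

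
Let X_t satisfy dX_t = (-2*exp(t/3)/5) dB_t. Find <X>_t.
<X>_t = 6*exp(2*t/3)/25 - 6/25

For an Itô process dX_t = a(t) dt + b(t) dB_t, the quadratic variation is <X>_t = int_0^t b(s)^2 ds (the drift term does not contribute). Here b(s) = -2*exp(s/3)/5, so
  b(s)^2 = 4*exp(2*s/3)/25.
Integrating from 0 to t:
  <X>_t = int_0^t (4*exp(2*s/3)/25) ds = 6*exp(2*t/3)/25 - 6/25.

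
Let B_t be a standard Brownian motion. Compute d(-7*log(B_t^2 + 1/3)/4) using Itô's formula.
d(-7*log(B_t^2 + 1/3)/4) = (21*(3*B_t^2 - 1)/(4*(3*B_t^2 + 1)^2)) dt + (-21*B_t/(6*B_t^2 + 2)) dB_t

Itô's formula for f(B_t) gives d f(B_t) = f'(B_t) dB_t + (1/2) f''(B_t) dt. Compute derivatives of f(x) = -7*log(x^2 + 1/3)/4:
  f'(x)  = -21*x/(6*x^2 + 2)
  f''(x) = 21*(3*x^2 - 1)/(2*(3*x^2 + 1)^2)
Substitute x = B_t and multiply the f'' term by 1/2:
  drift     = (1/2) * (21*(3*x^2 - 1)/(2*(3*x^2 + 1)^2)) evaluated at B_t = 21*(3*B_t^2 - 1)/(4*(3*B_t^2 + 1)^2)
  diffusion = (-21*x/(6*x^2 + 2)) evaluated at B_t = -21*B_t/(6*B_t^2 + 2)
Therefore d(-7*log(B_t^2 + 1/3)/4) = (21*(3*B_t^2 - 1)/(4*(3*B_t^2 + 1)^2)) dt + (-21*B_t/(6*B_t^2 + 2)) dB_t.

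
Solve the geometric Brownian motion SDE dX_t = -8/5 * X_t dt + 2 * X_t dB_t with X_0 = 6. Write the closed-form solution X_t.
X_t = 6 * exp((-18/5) * t + (2) * B_t)

For GBM dX = mu X dt + sigma X dB with X_0 = x_0, apply Itô to Y = log X: dY = (mu - sigma^2/2) dt + sigma dB, so Y_t = log(x_0) + (mu - sigma^2/2) t + sigma B_t and hence X_t = x_0 * exp((mu - sigma^2/2) t + sigma B_t).
With mu = -8/5, sigma = 2, x_0 = 6, this gives:
  X_t = 6 * exp((-18/5) * t + (2) * B_t).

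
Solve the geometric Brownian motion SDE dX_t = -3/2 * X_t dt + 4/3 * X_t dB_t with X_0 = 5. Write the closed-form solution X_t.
X_t = 5 * exp((-43/18) * t + (4/3) * B_t)

For GBM dX = mu X dt + sigma X dB with X_0 = x_0, apply Itô to Y = log X: dY = (mu - sigma^2/2) dt + sigma dB, so Y_t = log(x_0) + (mu - sigma^2/2) t + sigma B_t and hence X_t = x_0 * exp((mu - sigma^2/2) t + sigma B_t).
With mu = -3/2, sigma = 4/3, x_0 = 5, this gives:
  X_t = 5 * exp((-43/18) * t + (4/3) * B_t).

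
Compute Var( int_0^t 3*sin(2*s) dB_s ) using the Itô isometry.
Var = 9*t/2 - 9*sin(4*t)/8

The Itô integral of a deterministic integrand f(s) has mean 0 because each increment f(s) * (B_{s+ds} - B_s) has mean 0. By the Itô isometry:
  Var( int_0^t f(s) dB_s ) = E[ (int_0^t f(s) dB_s)^2 ] = int_0^t f(s)^2 ds.
Here f(s) = 3*sin(2*s), so f(s)^2 = 9*sin(2*s)^2. Integrate:
  int_0^t (9*sin(2*s)^2) ds = 9*t/2 - 9*sin(4*t)/8.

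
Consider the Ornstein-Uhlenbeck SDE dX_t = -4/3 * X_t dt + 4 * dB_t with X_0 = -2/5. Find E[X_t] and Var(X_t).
E[X_t] = -2*exp(-4*t/3)/5; Var(X_t) = 6 - 6*exp(-8*t/3)

The OU SDE dX = -theta X dt + sigma dB admits the integrating factor exp(theta t): d(exp(theta t) X_t) = sigma exp(theta t) dB_t. Integrating from 0 to t:
  X_t = x_0 * exp(-theta t) + sigma * int_0^t exp(-theta (t-s)) dB_s.
The Itô integral has mean 0 and (by the Itô isometry) variance sigma^2 * int_0^t exp(-2 theta (t - s)) ds = sigma^2 * (1 - exp(-2 theta t)) / (2 theta).
With theta = 4/3, sigma = 4, x_0 = -2/5:
  E[X_t] = -2/5 * exp(-4/3 t) = -2*exp(-4*t/3)/5
  Var(X_t) = (4)^2 * (1 - exp(-2*4/3 t)) / (2 * 4/3) = 6 - 6*exp(-8*t/3).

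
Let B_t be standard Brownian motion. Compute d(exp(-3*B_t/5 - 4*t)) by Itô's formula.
d(exp(-3*B_t/5 - 4*t)) = (-191*exp(-3*B_t/5 - 4*t)/50) dt + (-3*exp(-3*B_t/5 - 4*t)/5) dB_t

Itô's formula for f(t, x): d f(t, B_t) = (f_t + (1/2) f_xx) dt + f_x dB_t. Compute partials of f(t, x) = exp(-4*t - 3*x/5):
  f_t(t,x)  = -4*exp(-4*t - 3*x/5)
  f_x(t,x)  = -3*exp(-4*t - 3*x/5)/5
  f_xx(t,x) = 9*exp(-4*t - 3*x/5)/25
Assemble drift = f_t + (1/2) f_xx = -191*exp(-4*t - 3*x/5)/50 and diffusion = f_x = -3*exp(-4*t - 3*x/5)/5. Substituting x = B_t:
  d(exp(-3*B_t/5 - 4*t)) = (-191*exp(-3*B_t/5 - 4*t)/50) dt + (-3*exp(-3*B_t/5 - 4*t)/5) dB_t.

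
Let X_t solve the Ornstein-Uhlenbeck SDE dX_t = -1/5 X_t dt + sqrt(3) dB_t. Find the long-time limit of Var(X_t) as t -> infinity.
lim Var(X_t) = 15/2

The OU SDE dX = -theta X dt + sigma dB admits the integrating factor exp(theta t): d(exp(theta t) X_t) = sigma exp(theta t) dB_t. Integrating from 0 to t gives X_t = x_0 * exp(-theta t) + sigma * int_0^t exp(-theta (t-s)) dB_s for any initial x_0. The Itô integral has variance (by the Itô isometry) sigma^2 * int_0^t exp(-2 theta (t - s)) ds = sigma^2 * (1 - exp(-2 theta t)) / (2 theta), independent of x_0.
With theta = 1/5, sigma = sqrt(3):
  Var(X_t) = (sqrt(3))^2 * (1 - exp(-2*1/5 t)) / (2 * 1/5) = 15/2 - 15*exp(-2*t/5)/2.
As t -> infinity, exp(-2*1/5 t) -> 0, so the stationary variance is sigma^2 / (2 theta) = 15/2.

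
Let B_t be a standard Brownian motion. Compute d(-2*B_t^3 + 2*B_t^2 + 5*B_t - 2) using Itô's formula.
d(-2*B_t^3 + 2*B_t^2 + 5*B_t - 2) = (2 - 6*B_t) dt + (-6*B_t^2 + 4*B_t + 5) dB_t

Itô's formula for f(B_t) gives d f(B_t) = f'(B_t) dB_t + (1/2) f''(B_t) dt. Compute derivatives of f(x) = -2*x^3 + 2*x^2 + 5*x - 2:
  f'(x)  = -6*x^2 + 4*x + 5
  f''(x) = 4 - 12*x
Substitute x = B_t and multiply the f'' term by 1/2:
  drift     = (1/2) * (4 - 12*x) evaluated at B_t = 2 - 6*B_t
  diffusion = (-6*x^2 + 4*x + 5) evaluated at B_t = -6*B_t^2 + 4*B_t + 5
Therefore d(-2*B_t^3 + 2*B_t^2 + 5*B_t - 2) = (2 - 6*B_t) dt + (-6*B_t^2 + 4*B_t + 5) dB_t.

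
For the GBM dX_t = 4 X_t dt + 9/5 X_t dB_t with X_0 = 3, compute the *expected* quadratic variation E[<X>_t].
E[<X>_t] = 729*exp(281*t/25)/281 - 729/281

<X>_t = int_0^t ((9/5) * X_s)^2 ds. Taking expectation inside the integral: E[<X>_t] = (9/5)^2 * int_0^t E[X_s^2] ds. For GBM, E[X_s^2] = x_0^2 * exp((2 mu + sigma^2) s). Integrating:
  E[<X>_t] = (9/5)^2 * 3^2 * (exp((2*4 + (9/5)^2) t) - 1) / (2*4 + (9/5)^2)
           = (9/5)^2 * 3^2 * (exp((281/25) t) - 1) / (281/25) = 729*exp(281*t/25)/281 - 729/281.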